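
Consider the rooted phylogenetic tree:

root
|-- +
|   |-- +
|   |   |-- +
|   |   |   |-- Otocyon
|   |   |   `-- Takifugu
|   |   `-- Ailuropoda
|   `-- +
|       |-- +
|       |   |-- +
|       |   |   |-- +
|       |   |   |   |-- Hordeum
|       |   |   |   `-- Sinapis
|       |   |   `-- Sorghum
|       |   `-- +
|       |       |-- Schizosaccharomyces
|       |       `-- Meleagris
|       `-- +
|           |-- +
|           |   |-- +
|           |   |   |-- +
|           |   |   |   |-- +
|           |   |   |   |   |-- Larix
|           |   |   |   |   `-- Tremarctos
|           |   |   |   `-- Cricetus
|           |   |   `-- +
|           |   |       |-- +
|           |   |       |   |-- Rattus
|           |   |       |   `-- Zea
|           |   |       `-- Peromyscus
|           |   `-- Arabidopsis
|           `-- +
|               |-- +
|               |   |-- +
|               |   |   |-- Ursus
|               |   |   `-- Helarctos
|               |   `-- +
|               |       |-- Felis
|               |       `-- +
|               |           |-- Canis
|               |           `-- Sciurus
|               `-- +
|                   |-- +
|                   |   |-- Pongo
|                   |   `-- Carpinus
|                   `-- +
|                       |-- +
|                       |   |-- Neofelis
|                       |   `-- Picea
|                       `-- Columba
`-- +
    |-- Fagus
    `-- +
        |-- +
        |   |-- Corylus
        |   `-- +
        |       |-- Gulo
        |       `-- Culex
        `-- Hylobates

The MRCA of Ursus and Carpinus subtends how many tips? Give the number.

10

The MRCA of Ursus and Carpinus is the node subtending (((Ursus,Helarctos),(Felis,(Canis,Sciurus))),((Pongo,Carpinus),((Neofelis,Picea),Columba))).
That clade contains 10 terminal taxa: Canis, Carpinus, Columba, Felis, Helarctos, Neofelis, Picea, Pongo, Sciurus, Ursus.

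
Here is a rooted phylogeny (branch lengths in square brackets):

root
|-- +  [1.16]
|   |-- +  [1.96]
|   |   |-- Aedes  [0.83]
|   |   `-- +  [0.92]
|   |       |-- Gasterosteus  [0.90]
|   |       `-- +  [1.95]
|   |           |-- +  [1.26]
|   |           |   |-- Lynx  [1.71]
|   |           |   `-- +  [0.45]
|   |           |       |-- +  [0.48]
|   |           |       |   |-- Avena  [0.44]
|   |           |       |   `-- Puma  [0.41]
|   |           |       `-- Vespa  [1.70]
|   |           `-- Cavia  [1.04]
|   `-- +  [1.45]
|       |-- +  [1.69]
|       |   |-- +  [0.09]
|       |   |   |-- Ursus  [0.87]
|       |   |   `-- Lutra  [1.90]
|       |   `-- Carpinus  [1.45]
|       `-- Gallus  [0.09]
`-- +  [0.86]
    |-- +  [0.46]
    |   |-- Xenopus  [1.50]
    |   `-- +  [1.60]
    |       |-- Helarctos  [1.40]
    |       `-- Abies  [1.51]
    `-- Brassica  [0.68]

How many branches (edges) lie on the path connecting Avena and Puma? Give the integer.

2

The MRCA of Avena and Puma is the node subtending (Avena,Puma).
From Avena up to that node: 1 branch. From Puma up to the same node: 1 branch. Total: 1 + 1 = 2.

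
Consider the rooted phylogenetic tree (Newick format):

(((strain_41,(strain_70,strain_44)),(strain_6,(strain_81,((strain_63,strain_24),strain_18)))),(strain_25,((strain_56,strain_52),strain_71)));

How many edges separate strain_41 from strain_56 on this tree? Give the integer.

7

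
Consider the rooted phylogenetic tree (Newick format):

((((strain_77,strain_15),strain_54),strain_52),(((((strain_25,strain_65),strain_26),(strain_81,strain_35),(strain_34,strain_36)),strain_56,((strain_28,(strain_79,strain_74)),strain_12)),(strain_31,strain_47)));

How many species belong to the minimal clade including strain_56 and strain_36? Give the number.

The MRCA of strain_56 and strain_36 is the node subtending ((((strain_25,strain_65),strain_26),(strain_81,strain_35),(strain_34,strain_36)),strain_56,((strain_28,(strain_79,strain_74)),strain_12)).
That clade contains 12 terminal taxa: strain_12, strain_25, strain_26, strain_28, strain_34, strain_35, strain_36, strain_56, strain_65, strain_74, strain_79, strain_81.

12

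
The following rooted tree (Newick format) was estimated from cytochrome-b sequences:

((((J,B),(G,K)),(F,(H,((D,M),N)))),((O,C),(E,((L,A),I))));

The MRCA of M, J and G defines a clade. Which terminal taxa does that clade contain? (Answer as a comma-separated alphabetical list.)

B, D, F, G, H, J, K, M, N

Tracing M: it sits inside (D,M).
Tracing J: it sits inside (J,B).
Tracing G: it sits inside (G,K).
The smallest clade enclosing all 3 is (((J,B),(G,K)),(F,(H,((D,M),N)))); the answer is its 9 terminal taxa in alphabetical order.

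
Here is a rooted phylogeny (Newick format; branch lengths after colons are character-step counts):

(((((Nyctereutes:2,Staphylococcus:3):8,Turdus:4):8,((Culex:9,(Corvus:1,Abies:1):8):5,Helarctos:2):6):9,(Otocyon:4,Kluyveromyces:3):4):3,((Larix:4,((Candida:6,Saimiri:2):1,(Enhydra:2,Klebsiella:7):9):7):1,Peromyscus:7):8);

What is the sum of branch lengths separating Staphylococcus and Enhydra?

58

The path runs Staphylococcus → … → MRCA → … → Enhydra; the MRCA is the root of the tree.
Branch lengths along that path: 3 + 8 + 8 + 9 + 3 + 8 + 1 + 7 + 9 + 2 = 58.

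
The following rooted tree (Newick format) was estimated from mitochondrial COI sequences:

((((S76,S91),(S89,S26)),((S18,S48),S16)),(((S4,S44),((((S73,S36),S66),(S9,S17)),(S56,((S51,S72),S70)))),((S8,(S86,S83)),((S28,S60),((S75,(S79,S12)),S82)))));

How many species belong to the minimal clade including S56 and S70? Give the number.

4

The MRCA of S56 and S70 is the node subtending (S56,((S51,S72),S70)).
That clade contains 4 terminal taxa: S51, S56, S70, S72.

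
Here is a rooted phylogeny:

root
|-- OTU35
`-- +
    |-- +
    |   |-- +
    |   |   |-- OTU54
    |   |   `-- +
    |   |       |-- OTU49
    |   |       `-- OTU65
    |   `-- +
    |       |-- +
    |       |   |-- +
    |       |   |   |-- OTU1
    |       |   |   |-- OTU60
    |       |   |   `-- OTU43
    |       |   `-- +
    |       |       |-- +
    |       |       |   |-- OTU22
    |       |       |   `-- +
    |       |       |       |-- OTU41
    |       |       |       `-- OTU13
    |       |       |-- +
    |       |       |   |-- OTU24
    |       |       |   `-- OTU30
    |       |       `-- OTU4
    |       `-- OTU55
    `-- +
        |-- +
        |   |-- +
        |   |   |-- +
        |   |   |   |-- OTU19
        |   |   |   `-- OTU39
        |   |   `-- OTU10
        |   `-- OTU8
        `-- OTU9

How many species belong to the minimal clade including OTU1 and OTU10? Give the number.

18

The MRCA of OTU1 and OTU10 is the node subtending (((OTU54,(OTU49,OTU65)),(((OTU1,OTU60,OTU43),((OTU22,(OTU41,OTU13)),(OTU24,OTU30),OTU4)),OTU55)),((((OTU19,OTU39),OTU10),OTU8),OTU9)).
That clade contains 18 terminal taxa: OTU1, OTU10, OTU13, OTU19, OTU22, OTU24, OTU30, OTU39, OTU4, OTU41, OTU43, OTU49, OTU54, OTU55, OTU60, OTU65, OTU8, OTU9.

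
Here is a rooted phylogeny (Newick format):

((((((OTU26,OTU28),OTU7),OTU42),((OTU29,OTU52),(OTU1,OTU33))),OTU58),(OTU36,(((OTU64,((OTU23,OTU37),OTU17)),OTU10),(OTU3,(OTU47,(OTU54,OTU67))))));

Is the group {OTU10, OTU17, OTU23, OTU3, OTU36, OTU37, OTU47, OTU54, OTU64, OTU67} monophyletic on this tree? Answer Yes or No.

Yes

The most recent common ancestor of these taxa subtends (OTU36,(((OTU64,((OTU23,OTU37),OTU17)),OTU10),(OTU3,(OTU47,(OTU54,OTU67))))).
That clade has exactly 10 tips — every listed taxon and nothing else — so the group is monophyletic.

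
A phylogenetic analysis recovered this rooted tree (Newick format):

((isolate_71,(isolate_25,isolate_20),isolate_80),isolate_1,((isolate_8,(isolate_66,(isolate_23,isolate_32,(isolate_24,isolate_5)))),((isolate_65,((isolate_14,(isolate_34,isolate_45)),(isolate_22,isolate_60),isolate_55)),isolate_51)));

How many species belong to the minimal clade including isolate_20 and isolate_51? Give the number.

The MRCA of isolate_20 and isolate_51 is the root, so the clade is the entire tree.
That clade contains 19 terminal taxa: isolate_1, isolate_14, isolate_20, isolate_22, isolate_23, isolate_24, isolate_25, isolate_32, isolate_34, isolate_45, isolate_5, isolate_51, isolate_55, isolate_60, isolate_65, isolate_66, isolate_71, isolate_8, isolate_80.

19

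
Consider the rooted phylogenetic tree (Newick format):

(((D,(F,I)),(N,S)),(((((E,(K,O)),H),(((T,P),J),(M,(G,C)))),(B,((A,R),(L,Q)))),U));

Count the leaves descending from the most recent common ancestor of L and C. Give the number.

The MRCA of L and C is the node subtending ((((E,(K,O)),H),(((T,P),J),(M,(G,C)))),(B,((A,R),(L,Q)))).
That clade contains 15 terminal taxa: A, B, C, E, G, H, J, K, L, M, O, P, Q, R, T.

15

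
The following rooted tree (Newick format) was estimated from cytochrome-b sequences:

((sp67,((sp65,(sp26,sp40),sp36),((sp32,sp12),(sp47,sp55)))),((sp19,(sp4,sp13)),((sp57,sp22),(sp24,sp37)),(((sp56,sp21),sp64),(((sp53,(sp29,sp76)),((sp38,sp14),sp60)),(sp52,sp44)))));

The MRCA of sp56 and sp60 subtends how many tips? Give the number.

The MRCA of sp56 and sp60 is the node subtending (((sp56,sp21),sp64),(((sp53,(sp29,sp76)),((sp38,sp14),sp60)),(sp52,sp44))).
That clade contains 11 terminal taxa: sp14, sp21, sp29, sp38, sp44, sp52, sp53, sp56, sp60, sp64, sp76.

11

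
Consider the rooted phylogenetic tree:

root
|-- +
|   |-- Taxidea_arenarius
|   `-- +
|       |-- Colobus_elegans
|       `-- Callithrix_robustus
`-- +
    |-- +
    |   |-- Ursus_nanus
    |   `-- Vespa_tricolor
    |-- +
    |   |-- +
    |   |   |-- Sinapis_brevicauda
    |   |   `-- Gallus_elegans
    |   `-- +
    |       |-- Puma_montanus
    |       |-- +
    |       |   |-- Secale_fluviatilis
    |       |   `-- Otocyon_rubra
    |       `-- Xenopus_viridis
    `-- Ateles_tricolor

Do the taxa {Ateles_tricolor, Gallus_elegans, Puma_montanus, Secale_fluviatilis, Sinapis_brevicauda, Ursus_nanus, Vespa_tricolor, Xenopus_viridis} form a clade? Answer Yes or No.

No

The MRCA of the listed taxa subtends ((Ursus_nanus,Vespa_tricolor),((Sinapis_brevicauda,Gallus_elegans),(Puma_montanus,(Secale_fluviatilis,Otocyon_rubra),Xenopus_viridis)),Ateles_tricolor).
That clade also contains Otocyon_rubra, which is not in the proposed group, so the group is not monophyletic.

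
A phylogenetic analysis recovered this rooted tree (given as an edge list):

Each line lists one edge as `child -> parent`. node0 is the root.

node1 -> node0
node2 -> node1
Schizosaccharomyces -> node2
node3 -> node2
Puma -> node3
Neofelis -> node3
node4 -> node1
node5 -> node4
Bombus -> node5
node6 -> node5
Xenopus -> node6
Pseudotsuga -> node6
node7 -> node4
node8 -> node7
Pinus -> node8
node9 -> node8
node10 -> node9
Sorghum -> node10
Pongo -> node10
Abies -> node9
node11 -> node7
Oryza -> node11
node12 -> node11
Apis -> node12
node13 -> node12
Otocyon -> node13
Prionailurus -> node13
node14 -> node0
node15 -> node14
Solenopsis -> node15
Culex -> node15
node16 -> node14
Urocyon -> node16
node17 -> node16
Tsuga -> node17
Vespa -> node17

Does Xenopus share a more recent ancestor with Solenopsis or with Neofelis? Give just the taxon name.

Neofelis

The MRCA of Xenopus and Neofelis subtends ((Schizosaccharomyces,(Puma,Neofelis)),((Bombus,(Xenopus,Pseudotsuga)),((Pinus,((Sorghum,Pongo),Abies)),(Oryza,(Apis,(Otocyon,Prionailurus)))))) (14 taxa).
The MRCA of Xenopus and Solenopsis is the root, subtending the entire tree (19 taxa).
The first is nested inside the second, so Xenopus shares a more recent common ancestor with Neofelis.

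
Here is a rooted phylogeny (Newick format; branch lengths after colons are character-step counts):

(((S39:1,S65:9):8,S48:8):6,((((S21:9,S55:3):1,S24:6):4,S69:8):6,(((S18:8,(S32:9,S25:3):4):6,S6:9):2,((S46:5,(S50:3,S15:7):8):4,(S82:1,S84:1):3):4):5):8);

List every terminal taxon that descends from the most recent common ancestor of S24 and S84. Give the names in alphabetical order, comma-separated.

S15, S18, S21, S24, S25, S32, S46, S50, S55, S6, S69, S82, S84

Tracing S24: it sits inside ((S21,S55),S24).
Tracing S84: it sits inside (S82,S84).
The smallest clade enclosing both is ((((S21,S55),S24),S69),(((S18,(S32,S25)),S6),((S46,(S50,S15)),(S82,S84)))); the answer is its 13 terminal taxa in alphabetical order.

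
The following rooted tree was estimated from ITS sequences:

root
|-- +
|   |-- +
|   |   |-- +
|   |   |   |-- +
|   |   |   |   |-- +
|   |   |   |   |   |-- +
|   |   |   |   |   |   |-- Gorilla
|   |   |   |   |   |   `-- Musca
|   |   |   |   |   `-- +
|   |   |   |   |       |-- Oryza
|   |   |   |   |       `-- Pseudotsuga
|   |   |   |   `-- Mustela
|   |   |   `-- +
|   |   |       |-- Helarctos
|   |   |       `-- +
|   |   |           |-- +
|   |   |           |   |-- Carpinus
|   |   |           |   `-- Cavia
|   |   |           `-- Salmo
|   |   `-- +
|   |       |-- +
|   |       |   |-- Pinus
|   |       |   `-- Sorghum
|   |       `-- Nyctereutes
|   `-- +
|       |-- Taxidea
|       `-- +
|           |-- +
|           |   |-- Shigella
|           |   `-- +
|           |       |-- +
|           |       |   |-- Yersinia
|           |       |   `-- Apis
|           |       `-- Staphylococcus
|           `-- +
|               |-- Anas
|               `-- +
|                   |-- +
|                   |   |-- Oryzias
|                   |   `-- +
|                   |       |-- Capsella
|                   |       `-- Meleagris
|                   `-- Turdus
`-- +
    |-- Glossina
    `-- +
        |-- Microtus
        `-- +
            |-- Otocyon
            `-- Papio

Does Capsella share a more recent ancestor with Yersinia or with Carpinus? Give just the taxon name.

Yersinia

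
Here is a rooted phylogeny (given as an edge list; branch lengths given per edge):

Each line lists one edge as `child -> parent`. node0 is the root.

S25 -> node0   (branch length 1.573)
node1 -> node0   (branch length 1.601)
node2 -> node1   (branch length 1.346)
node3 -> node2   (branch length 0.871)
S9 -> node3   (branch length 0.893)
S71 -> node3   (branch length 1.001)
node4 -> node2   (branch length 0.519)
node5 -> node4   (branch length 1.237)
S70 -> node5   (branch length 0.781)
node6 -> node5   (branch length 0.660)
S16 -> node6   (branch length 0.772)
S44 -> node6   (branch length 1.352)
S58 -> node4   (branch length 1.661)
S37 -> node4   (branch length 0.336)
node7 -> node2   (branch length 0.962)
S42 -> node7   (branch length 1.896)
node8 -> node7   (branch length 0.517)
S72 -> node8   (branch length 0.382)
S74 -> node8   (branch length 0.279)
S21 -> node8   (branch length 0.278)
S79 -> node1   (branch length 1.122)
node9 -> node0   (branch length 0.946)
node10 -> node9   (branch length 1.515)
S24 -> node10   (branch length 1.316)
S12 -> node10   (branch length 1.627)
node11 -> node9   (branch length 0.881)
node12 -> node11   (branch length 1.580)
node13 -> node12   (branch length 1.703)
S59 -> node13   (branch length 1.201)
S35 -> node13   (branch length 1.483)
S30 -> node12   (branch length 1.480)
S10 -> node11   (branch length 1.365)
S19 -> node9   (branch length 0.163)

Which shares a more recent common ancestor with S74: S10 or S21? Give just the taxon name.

The MRCA of S74 and S21 subtends (S72,S74,S21) (3 taxa).
The MRCA of S74 and S10 is the root, subtending the entire tree (20 taxa).
The first is nested inside the second, so S74 shares a more recent common ancestor with S21.

S21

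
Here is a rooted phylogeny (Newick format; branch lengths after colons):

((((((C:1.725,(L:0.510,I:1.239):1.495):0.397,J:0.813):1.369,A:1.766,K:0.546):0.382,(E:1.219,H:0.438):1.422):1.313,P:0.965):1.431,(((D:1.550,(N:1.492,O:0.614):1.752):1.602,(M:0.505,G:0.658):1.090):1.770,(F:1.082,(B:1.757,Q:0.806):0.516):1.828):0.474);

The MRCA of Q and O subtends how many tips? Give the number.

The MRCA of Q and O is the node subtending (((D,(N,O)),(M,G)),(F,(B,Q))).
That clade contains 8 terminal taxa: B, D, F, G, M, N, O, Q.

8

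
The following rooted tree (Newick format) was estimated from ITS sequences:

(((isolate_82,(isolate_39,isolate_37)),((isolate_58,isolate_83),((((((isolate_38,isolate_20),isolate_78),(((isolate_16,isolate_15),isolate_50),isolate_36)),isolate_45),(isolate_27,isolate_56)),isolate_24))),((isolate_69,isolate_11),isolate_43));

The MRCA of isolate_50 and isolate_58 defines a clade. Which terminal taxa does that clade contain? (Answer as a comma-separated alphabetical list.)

isolate_15, isolate_16, isolate_20, isolate_24, isolate_27, isolate_36, isolate_38, isolate_45, isolate_50, isolate_56, isolate_58, isolate_78, isolate_83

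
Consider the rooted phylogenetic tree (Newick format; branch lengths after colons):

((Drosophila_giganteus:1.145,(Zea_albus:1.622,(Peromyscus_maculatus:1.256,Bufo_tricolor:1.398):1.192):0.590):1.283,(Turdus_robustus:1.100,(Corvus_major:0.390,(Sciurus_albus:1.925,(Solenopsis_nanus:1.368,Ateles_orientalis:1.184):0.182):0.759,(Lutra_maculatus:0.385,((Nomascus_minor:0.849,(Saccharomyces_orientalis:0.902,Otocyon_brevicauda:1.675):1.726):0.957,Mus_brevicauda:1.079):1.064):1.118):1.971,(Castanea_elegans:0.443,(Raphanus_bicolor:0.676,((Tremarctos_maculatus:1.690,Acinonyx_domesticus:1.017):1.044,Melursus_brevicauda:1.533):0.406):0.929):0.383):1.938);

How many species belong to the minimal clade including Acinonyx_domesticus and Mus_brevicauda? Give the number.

The MRCA of Acinonyx_domesticus and Mus_brevicauda is the node subtending (Turdus_robustus,(Corvus_major,(Sciurus_albus,(Solenopsis_nanus,Ateles_orientalis)),(Lutra_maculatus,((Nomascus_minor,(Saccharomyces_orientalis,Otocyon_brevicauda)),Mus_brevicauda))),(Castanea_elegans,(Raphanus_bicolor,((Tremarctos_maculatus,Acinonyx_domesticus),Melursus_brevicauda)))).
That clade contains 15 terminal taxa: Acinonyx_domesticus, Ateles_orientalis, Castanea_elegans, Corvus_major, Lutra_maculatus, Melursus_brevicauda, Mus_brevicauda, Nomascus_minor, Otocyon_brevicauda, Raphanus_bicolor, Saccharomyces_orientalis, Sciurus_albus, Solenopsis_nanus, Tremarctos_maculatus, Turdus_robustus.

15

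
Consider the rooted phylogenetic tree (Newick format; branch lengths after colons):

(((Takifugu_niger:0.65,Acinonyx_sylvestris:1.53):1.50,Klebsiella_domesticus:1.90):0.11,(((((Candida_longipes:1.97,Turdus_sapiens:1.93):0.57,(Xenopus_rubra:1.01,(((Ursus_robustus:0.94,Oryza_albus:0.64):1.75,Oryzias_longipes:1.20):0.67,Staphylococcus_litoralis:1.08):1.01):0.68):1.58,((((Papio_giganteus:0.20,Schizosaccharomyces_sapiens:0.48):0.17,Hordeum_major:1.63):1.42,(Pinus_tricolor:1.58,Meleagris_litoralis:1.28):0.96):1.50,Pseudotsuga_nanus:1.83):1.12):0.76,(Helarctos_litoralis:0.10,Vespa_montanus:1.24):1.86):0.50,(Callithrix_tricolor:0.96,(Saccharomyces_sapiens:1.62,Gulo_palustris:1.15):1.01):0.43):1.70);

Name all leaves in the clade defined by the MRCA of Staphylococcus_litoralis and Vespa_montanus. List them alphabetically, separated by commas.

Tracing Staphylococcus_litoralis: it sits inside (((Ursus_robustus,Oryza_albus),Oryzias_longipes),Staphylococcus_litoralis).
Tracing Vespa_montanus: it sits inside (Helarctos_litoralis,Vespa_montanus).
The smallest clade enclosing both is ((((Candida_longipes,Turdus_sapiens),(Xenopus_rubra,(((Ursus_robustus,Oryza_albus),Oryzias_longipes),Staphylococcus_litoralis))),((((Papio_giganteus,Schizosaccharomyces_sapiens),Hordeum_major),(Pinus_tricolor,Meleagris_litoralis)),Pseudotsuga_nanus)),(Helarctos_litoralis,Vespa_montanus)); the answer is its 15 terminal taxa in alphabetical order.

Candida_longipes, Helarctos_litoralis, Hordeum_major, Meleagris_litoralis, Oryza_albus, Oryzias_longipes, Papio_giganteus, Pinus_tricolor, Pseudotsuga_nanus, Schizosaccharomyces_sapiens, Staphylococcus_litoralis, Turdus_sapiens, Ursus_robustus, Vespa_montanus, Xenopus_rubra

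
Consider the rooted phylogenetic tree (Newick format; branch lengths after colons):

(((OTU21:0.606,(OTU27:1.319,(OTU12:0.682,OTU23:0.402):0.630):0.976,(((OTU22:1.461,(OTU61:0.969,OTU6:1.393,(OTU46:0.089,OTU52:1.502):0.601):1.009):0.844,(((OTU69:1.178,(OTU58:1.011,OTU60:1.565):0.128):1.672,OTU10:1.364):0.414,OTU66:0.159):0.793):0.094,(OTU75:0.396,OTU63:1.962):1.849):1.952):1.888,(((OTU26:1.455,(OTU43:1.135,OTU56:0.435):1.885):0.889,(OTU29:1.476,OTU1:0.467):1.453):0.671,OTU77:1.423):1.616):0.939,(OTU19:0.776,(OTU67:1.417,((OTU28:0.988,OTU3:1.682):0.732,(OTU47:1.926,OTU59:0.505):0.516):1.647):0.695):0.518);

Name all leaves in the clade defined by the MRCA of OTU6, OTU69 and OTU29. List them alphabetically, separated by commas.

Tracing OTU6: it sits inside (OTU61,OTU6,(OTU46,OTU52)).
Tracing OTU69: it sits inside (OTU69,(OTU58,OTU60)).
Tracing OTU29: it sits inside (OTU29,OTU1).
The smallest clade enclosing all 3 is ((OTU21,(OTU27,(OTU12,OTU23)),(((OTU22,(OTU61,OTU6,(OTU46,OTU52))),(((OTU69,(OTU58,OTU60)),OTU10),OTU66)),(OTU75,OTU63))),(((OTU26,(OTU43,OTU56)),(OTU29,OTU1)),OTU77)); the answer is its 22 terminal taxa in alphabetical order.

OTU1, OTU10, OTU12, OTU21, OTU22, OTU23, OTU26, OTU27, OTU29, OTU43, OTU46, OTU52, OTU56, OTU58, OTU6, OTU60, OTU61, OTU63, OTU66, OTU69, OTU75, OTU77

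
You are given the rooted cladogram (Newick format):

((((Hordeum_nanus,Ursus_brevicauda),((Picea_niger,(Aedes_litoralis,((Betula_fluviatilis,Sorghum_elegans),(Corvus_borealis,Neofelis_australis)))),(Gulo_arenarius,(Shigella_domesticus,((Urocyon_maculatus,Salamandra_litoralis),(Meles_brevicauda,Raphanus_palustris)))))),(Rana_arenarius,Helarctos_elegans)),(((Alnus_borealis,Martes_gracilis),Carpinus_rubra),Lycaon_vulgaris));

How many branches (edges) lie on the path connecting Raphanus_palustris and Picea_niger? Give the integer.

7

The MRCA of Raphanus_palustris and Picea_niger is the node subtending ((Picea_niger,(Aedes_litoralis,((Betula_fluviatilis,Sorghum_elegans),(Corvus_borealis,Neofelis_australis)))),(Gulo_arenarius,(Shigella_domesticus,((Urocyon_maculatus,Salamandra_litoralis),(Meles_brevicauda,Raphanus_palustris))))).
From Raphanus_palustris up to that node: 5 branches. From Picea_niger up to the same node: 2 branches. Total: 5 + 2 = 7.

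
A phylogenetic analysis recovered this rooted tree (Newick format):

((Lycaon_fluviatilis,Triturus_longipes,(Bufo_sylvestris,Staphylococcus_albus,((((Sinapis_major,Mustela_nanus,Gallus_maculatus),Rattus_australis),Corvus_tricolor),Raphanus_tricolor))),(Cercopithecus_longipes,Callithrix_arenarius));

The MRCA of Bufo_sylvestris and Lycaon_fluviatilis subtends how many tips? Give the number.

The MRCA of Bufo_sylvestris and Lycaon_fluviatilis is the node subtending (Lycaon_fluviatilis,Triturus_longipes,(Bufo_sylvestris,Staphylococcus_albus,((((Sinapis_major,Mustela_nanus,Gallus_maculatus),Rattus_australis),Corvus_tricolor),Raphanus_tricolor))).
That clade contains 10 terminal taxa: Bufo_sylvestris, Corvus_tricolor, Gallus_maculatus, Lycaon_fluviatilis, Mustela_nanus, Raphanus_tricolor, Rattus_australis, Sinapis_major, Staphylococcus_albus, Triturus_longipes.

10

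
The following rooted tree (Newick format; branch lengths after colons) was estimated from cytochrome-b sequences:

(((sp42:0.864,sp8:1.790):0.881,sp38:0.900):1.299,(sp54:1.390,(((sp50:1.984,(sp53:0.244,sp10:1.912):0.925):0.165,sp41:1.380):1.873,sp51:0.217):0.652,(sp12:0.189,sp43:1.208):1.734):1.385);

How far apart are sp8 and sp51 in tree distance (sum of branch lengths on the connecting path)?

6.224

The path runs sp8 → … → MRCA → … → sp51; the MRCA is the root of the tree.
Branch lengths along that path: 1.790 + 0.881 + 1.299 + 1.385 + 0.652 + 0.217 = 6.224.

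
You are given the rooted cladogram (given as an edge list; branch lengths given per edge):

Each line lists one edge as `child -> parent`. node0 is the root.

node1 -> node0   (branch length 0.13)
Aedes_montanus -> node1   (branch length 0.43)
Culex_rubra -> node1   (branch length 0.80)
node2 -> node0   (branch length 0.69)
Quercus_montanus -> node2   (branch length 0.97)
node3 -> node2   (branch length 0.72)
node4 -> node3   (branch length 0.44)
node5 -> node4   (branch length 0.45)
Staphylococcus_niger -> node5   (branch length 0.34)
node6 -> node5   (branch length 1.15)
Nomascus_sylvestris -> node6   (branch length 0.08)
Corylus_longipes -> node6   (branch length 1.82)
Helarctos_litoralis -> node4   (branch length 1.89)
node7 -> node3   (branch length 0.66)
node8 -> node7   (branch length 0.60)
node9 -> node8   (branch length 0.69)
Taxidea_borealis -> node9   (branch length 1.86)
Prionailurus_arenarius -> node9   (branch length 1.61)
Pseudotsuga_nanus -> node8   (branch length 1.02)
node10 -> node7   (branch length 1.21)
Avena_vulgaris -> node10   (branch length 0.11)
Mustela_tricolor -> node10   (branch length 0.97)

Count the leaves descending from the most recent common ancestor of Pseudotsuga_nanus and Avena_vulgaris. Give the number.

5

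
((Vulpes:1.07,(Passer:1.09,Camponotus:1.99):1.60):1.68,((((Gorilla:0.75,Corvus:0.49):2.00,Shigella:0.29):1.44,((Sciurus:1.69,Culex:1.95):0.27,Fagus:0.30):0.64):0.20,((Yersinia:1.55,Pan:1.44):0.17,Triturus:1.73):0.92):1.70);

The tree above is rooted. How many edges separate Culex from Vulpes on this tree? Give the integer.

7

The MRCA of Culex and Vulpes is the root of the tree.
From Culex up to that node: 5 branches. From Vulpes up to the same node: 2 branches. Total: 5 + 2 = 7.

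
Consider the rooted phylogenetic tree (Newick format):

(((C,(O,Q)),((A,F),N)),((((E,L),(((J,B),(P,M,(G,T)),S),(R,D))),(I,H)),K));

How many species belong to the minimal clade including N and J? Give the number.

The MRCA of N and J is the root, so the clade is the entire tree.
That clade contains 20 terminal taxa: A, B, C, D, E, F, G, H, I, J, K, L, M, N, O, P, Q, R, S, T.

20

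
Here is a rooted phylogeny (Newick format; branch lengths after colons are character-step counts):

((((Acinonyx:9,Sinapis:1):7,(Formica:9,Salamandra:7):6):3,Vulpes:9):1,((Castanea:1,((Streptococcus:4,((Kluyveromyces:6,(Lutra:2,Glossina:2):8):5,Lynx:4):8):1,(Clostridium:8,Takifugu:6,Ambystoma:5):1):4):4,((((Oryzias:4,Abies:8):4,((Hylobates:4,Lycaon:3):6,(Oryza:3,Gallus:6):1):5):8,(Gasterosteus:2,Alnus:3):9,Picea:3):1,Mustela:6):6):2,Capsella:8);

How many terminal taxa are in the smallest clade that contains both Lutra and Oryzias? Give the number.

The MRCA of Lutra and Oryzias is the node subtending ((Castanea,((Streptococcus,((Kluyveromyces,(Lutra,Glossina)),Lynx)),(Clostridium,Takifugu,Ambystoma))),((((Oryzias,Abies),((Hylobates,Lycaon),(Oryza,Gallus))),(Gasterosteus,Alnus),Picea),Mustela)).
That clade contains 19 terminal taxa: Abies, Alnus, Ambystoma, Castanea, Clostridium, Gallus, Gasterosteus, Glossina, Hylobates, Kluyveromyces, Lutra, Lycaon, Lynx, Mustela, Oryza, Oryzias, Picea, Streptococcus, Takifugu.

19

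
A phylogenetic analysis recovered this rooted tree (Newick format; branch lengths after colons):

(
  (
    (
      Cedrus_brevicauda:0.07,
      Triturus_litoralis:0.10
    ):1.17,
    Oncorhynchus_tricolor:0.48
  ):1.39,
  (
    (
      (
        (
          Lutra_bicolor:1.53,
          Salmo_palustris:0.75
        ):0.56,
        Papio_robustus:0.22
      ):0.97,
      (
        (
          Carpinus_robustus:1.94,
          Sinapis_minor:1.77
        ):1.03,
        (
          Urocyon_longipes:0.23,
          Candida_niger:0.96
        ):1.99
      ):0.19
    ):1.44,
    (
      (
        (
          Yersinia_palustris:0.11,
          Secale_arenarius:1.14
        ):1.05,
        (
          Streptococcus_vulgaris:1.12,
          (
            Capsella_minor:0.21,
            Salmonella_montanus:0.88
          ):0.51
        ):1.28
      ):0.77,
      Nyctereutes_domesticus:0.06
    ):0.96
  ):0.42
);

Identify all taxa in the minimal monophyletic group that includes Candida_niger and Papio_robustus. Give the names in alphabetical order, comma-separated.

Tracing Candida_niger: it sits inside (Urocyon_longipes,Candida_niger).
Tracing Papio_robustus: it sits inside ((Lutra_bicolor,Salmo_palustris),Papio_robustus).
The smallest clade enclosing both is (((Lutra_bicolor,Salmo_palustris),Papio_robustus),((Carpinus_robustus,Sinapis_minor),(Urocyon_longipes,Candida_niger))); the answer is its 7 terminal taxa in alphabetical order.

Candida_niger, Carpinus_robustus, Lutra_bicolor, Papio_robustus, Salmo_palustris, Sinapis_minor, Urocyon_longipes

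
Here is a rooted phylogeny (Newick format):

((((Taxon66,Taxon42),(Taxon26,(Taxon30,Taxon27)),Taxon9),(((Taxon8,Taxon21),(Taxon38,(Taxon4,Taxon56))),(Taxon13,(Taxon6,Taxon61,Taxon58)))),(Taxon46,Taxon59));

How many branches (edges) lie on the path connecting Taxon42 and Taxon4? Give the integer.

The MRCA of Taxon42 and Taxon4 is the node subtending (((Taxon66,Taxon42),(Taxon26,(Taxon30,Taxon27)),Taxon9),(((Taxon8,Taxon21),(Taxon38,(Taxon4,Taxon56))),(Taxon13,(Taxon6,Taxon61,Taxon58)))).
From Taxon42 up to that node: 3 branches. From Taxon4 up to the same node: 5 branches. Total: 3 + 5 = 8.

8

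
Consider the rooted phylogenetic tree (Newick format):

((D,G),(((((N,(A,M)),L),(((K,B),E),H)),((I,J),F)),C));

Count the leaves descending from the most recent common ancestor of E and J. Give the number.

11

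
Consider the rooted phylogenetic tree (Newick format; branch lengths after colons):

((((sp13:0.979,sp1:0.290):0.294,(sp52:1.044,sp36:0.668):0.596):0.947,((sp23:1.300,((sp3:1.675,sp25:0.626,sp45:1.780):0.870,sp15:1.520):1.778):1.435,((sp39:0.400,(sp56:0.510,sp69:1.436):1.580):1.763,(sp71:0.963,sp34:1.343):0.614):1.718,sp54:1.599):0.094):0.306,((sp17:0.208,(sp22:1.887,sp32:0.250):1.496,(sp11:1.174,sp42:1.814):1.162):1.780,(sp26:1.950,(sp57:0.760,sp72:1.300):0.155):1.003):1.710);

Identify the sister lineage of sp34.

sp34 attaches to the tree at the node subtending (sp71,sp34).
The other lineage descending from that same node — the sister group — is the single tip sp71.

sp71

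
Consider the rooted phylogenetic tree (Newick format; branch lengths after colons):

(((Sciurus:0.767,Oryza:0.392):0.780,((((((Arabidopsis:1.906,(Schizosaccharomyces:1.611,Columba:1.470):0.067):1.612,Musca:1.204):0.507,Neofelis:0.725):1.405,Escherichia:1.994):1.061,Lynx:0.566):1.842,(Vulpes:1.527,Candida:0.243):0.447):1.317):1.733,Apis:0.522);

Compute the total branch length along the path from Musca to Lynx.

The path runs Musca → … → MRCA → … → Lynx; the MRCA is the node subtending (((((Arabidopsis,(Schizosaccharomyces,Columba)),Musca),Neofelis),Escherichia),Lynx).
Branch lengths along that path: 1.204 + 0.507 + 1.405 + 1.061 + 0.566 = 4.743.

4.743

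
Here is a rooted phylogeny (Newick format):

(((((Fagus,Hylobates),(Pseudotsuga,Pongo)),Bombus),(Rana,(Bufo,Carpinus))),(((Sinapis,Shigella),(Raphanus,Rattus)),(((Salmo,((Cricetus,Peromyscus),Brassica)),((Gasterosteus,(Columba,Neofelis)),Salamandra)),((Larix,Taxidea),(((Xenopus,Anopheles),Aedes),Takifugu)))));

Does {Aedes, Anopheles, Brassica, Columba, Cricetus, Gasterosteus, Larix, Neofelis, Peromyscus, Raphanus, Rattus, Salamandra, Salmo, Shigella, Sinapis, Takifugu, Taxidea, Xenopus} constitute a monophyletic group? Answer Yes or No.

Yes

The most recent common ancestor of these taxa subtends (((Sinapis,Shigella),(Raphanus,Rattus)),(((Salmo,((Cricetus,Peromyscus),Brassica)),((Gasterosteus,(Columba,Neofelis)),Salamandra)),((Larix,Taxidea),(((Xenopus,Anopheles),Aedes),Takifugu)))).
That clade has exactly 18 tips — every listed taxon and nothing else — so the group is monophyletic.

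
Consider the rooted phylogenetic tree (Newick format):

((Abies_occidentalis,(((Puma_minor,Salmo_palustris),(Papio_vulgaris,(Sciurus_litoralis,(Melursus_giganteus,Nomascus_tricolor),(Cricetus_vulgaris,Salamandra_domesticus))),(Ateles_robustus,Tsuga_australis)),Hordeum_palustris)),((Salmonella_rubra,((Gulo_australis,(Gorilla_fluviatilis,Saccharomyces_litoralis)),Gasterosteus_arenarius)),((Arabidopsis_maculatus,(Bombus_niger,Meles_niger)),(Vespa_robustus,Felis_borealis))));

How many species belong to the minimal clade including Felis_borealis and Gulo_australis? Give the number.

10

The MRCA of Felis_borealis and Gulo_australis is the node subtending ((Salmonella_rubra,((Gulo_australis,(Gorilla_fluviatilis,Saccharomyces_litoralis)),Gasterosteus_arenarius)),((Arabidopsis_maculatus,(Bombus_niger,Meles_niger)),(Vespa_robustus,Felis_borealis))).
That clade contains 10 terminal taxa: Arabidopsis_maculatus, Bombus_niger, Felis_borealis, Gasterosteus_arenarius, Gorilla_fluviatilis, Gulo_australis, Meles_niger, Saccharomyces_litoralis, Salmonella_rubra, Vespa_robustus.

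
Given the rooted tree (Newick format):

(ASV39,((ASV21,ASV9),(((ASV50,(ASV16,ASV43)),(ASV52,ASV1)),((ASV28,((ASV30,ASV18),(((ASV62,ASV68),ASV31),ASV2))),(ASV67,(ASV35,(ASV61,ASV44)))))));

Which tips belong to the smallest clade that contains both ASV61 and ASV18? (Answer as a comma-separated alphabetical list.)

ASV18, ASV2, ASV28, ASV30, ASV31, ASV35, ASV44, ASV61, ASV62, ASV67, ASV68

Tracing ASV61: it sits inside (ASV61,ASV44).
Tracing ASV18: it sits inside (ASV30,ASV18).
The smallest clade enclosing both is ((ASV28,((ASV30,ASV18),(((ASV62,ASV68),ASV31),ASV2))),(ASV67,(ASV35,(ASV61,ASV44)))); the answer is its 11 terminal taxa in alphabetical order.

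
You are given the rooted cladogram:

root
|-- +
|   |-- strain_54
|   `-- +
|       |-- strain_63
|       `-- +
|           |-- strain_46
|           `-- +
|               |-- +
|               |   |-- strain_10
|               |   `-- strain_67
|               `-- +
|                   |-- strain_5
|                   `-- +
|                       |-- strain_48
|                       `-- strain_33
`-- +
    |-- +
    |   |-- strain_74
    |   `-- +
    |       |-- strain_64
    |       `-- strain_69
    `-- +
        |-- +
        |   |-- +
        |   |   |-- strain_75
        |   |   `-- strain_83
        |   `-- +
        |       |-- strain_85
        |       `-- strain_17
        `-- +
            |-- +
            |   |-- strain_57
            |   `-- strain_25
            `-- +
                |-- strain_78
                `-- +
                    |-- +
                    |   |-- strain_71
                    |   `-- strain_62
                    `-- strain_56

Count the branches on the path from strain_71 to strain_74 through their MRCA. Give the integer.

8

The MRCA of strain_71 and strain_74 is the node subtending ((strain_74,(strain_64,strain_69)),(((strain_75,strain_83),(strain_85,strain_17)),((strain_57,strain_25),(strain_78,((strain_71,strain_62),strain_56))))).
From strain_71 up to that node: 6 branches. From strain_74 up to the same node: 2 branches. Total: 6 + 2 = 8.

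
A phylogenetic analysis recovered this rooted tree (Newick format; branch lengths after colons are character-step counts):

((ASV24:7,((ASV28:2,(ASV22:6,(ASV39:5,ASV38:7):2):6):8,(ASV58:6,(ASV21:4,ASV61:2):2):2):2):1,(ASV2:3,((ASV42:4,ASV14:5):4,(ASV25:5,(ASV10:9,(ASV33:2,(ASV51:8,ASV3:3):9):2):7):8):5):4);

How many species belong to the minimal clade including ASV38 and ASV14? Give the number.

The MRCA of ASV38 and ASV14 is the root, so the clade is the entire tree.
That clade contains 16 terminal taxa: ASV10, ASV14, ASV2, ASV21, ASV22, ASV24, ASV25, ASV28, ASV3, ASV33, ASV38, ASV39, ASV42, ASV51, ASV58, ASV61.

16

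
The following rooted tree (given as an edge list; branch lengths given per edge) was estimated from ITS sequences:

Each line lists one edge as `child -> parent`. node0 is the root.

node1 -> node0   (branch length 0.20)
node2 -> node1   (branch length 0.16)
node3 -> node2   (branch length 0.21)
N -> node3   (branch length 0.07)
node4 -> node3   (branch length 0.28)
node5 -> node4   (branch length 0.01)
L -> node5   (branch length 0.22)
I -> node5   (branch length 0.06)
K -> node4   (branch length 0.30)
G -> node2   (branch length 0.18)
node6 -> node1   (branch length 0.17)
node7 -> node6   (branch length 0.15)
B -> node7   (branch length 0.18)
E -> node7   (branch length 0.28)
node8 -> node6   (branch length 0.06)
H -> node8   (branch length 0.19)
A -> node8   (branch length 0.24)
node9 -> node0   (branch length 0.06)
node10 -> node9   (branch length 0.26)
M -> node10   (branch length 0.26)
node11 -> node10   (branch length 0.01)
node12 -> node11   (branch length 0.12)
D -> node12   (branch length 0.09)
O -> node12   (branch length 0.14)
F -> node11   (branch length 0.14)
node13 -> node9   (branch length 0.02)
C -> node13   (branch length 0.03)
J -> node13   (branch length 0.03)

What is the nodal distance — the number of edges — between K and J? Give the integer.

8

The MRCA of K and J is the root of the tree.
From K up to that node: 5 branches. From J up to the same node: 3 branches. Total: 5 + 3 = 8.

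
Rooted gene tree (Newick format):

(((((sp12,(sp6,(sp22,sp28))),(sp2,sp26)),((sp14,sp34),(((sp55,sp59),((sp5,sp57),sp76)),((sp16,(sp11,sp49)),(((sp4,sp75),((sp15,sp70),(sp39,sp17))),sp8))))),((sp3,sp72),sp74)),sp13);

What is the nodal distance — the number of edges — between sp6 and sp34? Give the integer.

The MRCA of sp6 and sp34 is the node subtending (((sp12,(sp6,(sp22,sp28))),(sp2,sp26)),((sp14,sp34),(((sp55,sp59),((sp5,sp57),sp76)),((sp16,(sp11,sp49)),(((sp4,sp75),((sp15,sp70),(sp39,sp17))),sp8))))).
From sp6 up to that node: 4 branches. From sp34 up to the same node: 3 branches. Total: 4 + 3 = 7.

7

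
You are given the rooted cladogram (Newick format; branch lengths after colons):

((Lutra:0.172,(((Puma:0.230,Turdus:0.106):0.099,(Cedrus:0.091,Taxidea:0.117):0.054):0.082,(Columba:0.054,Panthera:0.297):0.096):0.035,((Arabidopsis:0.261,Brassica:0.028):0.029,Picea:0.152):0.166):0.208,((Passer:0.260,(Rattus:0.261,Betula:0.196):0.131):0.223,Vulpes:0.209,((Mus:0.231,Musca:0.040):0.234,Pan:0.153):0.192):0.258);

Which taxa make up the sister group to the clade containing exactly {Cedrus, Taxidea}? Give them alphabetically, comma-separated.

The clade containing exactly {Cedrus, Taxidea} attaches to the tree at the node subtending ((Puma,Turdus),(Cedrus,Taxidea)).
The other lineage descending from that same node — the sister group — is (Puma,Turdus); its 2 tips in alphabetical order are the answer.

Puma, Turdus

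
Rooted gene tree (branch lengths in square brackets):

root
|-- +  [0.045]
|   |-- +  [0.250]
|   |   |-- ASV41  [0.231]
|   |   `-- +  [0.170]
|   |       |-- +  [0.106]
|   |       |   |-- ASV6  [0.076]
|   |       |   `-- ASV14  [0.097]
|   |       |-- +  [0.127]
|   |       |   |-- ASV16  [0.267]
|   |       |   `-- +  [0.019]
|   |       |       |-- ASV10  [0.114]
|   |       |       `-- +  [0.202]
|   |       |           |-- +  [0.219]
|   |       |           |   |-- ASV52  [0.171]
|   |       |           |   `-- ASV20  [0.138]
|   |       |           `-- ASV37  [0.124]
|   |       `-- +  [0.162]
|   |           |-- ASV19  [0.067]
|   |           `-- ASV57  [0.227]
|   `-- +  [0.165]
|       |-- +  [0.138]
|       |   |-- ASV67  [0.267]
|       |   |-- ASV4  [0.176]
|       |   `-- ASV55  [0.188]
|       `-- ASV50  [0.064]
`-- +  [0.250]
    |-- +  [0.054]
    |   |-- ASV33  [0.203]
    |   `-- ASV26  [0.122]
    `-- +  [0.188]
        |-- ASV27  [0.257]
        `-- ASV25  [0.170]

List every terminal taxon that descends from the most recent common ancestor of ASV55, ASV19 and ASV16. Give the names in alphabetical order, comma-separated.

Tracing ASV55: it sits inside (ASV67,ASV4,ASV55).
Tracing ASV19: it sits inside (ASV19,ASV57).
Tracing ASV16: it sits inside (ASV16,(ASV10,((ASV52,ASV20),ASV37))).
The smallest clade enclosing all 3 is ((ASV41,((ASV6,ASV14),(ASV16,(ASV10,((ASV52,ASV20),ASV37))),(ASV19,ASV57))),((ASV67,ASV4,ASV55),ASV50)); the answer is its 14 terminal taxa in alphabetical order.

ASV10, ASV14, ASV16, ASV19, ASV20, ASV37, ASV4, ASV41, ASV50, ASV52, ASV55, ASV57, ASV6, ASV67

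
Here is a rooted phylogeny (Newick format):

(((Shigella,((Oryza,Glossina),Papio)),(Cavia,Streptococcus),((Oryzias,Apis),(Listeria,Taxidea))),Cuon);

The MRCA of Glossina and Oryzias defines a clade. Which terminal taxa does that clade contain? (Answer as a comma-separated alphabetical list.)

Tracing Glossina: it sits inside (Oryza,Glossina).
Tracing Oryzias: it sits inside (Oryzias,Apis).
The smallest clade enclosing both is ((Shigella,((Oryza,Glossina),Papio)),(Cavia,Streptococcus),((Oryzias,Apis),(Listeria,Taxidea))); the answer is its 10 terminal taxa in alphabetical order.

Apis, Cavia, Glossina, Listeria, Oryza, Oryzias, Papio, Shigella, Streptococcus, Taxidea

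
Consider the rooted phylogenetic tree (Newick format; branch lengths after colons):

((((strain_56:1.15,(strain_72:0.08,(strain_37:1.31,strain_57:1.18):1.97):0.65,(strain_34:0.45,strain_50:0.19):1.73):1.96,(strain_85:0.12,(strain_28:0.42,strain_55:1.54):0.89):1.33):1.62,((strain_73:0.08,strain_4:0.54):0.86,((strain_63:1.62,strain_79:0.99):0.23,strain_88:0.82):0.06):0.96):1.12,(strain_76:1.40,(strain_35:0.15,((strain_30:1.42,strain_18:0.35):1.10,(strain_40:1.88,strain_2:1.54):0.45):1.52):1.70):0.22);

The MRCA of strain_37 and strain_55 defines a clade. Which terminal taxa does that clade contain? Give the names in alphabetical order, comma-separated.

strain_28, strain_34, strain_37, strain_50, strain_55, strain_56, strain_57, strain_72, strain_85

Tracing strain_37: it sits inside (strain_37,strain_57).
Tracing strain_55: it sits inside (strain_28,strain_55).
The smallest clade enclosing both is ((strain_56,(strain_72,(strain_37,strain_57)),(strain_34,strain_50)),(strain_85,(strain_28,strain_55))); the answer is its 9 terminal taxa in alphabetical order.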